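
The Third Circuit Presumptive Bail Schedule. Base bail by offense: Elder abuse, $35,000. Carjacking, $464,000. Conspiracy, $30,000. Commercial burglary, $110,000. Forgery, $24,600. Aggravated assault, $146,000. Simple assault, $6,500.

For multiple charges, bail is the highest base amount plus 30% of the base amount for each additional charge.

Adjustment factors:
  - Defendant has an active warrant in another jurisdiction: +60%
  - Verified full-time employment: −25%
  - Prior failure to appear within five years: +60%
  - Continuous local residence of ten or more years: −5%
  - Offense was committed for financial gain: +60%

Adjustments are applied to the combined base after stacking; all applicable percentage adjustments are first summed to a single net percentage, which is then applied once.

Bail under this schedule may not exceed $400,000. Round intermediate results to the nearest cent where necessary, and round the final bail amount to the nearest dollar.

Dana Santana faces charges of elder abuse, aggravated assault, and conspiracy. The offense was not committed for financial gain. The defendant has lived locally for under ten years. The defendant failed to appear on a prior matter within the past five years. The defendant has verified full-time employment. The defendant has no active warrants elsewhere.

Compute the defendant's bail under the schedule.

Base amounts from the schedule: elder abuse $35,000; aggravated assault $146,000; conspiracy $30,000.
Stacking rule: highest base plus 30% of each additional charge. Highest is aggravated assault at $146,000. Additional: $35,000 × 30% = $10,500; $30,000 × 30% = $9,000. Combined base = $146,000 + $19,500 = $165,500.
Net percentage adjustment: −25% +60% = +35%. $165,500 × 1.35 = $223,425.
$223,425 is within the $400,000 maximum.

$223,425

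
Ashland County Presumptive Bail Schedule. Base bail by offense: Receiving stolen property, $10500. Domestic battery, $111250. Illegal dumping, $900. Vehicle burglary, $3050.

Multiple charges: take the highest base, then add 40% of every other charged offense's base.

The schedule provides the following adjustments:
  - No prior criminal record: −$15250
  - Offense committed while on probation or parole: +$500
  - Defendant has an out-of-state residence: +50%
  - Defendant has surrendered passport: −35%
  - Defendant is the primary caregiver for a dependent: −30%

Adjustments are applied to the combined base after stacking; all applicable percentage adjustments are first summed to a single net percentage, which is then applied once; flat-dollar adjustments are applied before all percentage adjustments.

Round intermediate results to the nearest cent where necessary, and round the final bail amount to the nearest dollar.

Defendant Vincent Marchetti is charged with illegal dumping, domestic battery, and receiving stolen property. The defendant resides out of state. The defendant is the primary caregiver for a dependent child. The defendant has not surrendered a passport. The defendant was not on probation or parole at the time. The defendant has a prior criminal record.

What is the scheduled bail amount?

$138972

Base amounts from the schedule: illegal dumping $900; domestic battery $111250; receiving stolen property $10500.
Stacking rule: highest base plus 40% of each additional charge. Highest is domestic battery at $111250. Additional: $900 × 40% = $360; $10500 × 40% = $4200. Combined base = $111250 + $4560 = $115810.
Net percentage adjustment: +50% −30% = +20%. $115810 × 1.2 = $138972.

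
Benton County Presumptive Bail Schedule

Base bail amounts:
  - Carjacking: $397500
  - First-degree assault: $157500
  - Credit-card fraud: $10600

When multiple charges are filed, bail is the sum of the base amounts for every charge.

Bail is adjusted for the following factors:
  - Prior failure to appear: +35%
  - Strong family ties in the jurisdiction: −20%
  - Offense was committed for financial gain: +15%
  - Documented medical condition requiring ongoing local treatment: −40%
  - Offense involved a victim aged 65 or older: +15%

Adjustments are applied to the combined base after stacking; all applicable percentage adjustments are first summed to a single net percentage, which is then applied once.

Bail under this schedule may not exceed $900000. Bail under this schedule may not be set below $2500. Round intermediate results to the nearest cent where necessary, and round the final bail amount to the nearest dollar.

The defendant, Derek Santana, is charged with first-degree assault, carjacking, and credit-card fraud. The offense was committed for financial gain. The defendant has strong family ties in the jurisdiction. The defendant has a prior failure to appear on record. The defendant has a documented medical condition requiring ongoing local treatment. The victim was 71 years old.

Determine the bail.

Base amounts from the schedule: first-degree assault $157500; carjacking $397500; credit-card fraud $10600.
Stacking rule: sum of all bases. $157500 + $397500 + $10600 = $565600.
Net percentage adjustment: +35% −20% +15% −40% +15% = +5%. $565600 × 1.05 = $593880.
$593880 is within the $900000 maximum.
$593880 is at or above the $2500 minimum.

$593880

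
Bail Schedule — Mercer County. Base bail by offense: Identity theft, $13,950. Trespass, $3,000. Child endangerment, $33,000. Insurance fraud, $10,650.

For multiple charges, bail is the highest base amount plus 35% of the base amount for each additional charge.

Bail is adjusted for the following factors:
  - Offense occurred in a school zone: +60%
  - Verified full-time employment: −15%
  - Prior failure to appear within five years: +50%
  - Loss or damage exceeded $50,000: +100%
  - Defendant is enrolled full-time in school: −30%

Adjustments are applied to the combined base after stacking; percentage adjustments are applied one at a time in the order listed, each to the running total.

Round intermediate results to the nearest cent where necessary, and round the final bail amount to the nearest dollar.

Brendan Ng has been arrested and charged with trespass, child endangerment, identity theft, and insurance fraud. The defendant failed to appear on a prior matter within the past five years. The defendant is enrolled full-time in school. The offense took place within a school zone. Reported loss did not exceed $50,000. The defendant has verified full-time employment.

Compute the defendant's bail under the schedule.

$60,918

Base amounts from the schedule: trespass $3,000; child endangerment $33,000; identity theft $13,950; insurance fraud $10,650.
Stacking rule: highest base plus 35% of each additional charge. Highest is child endangerment at $33,000. Additional: $3,000 × 35% = $1,050; $13,950 × 35% = $4,882.50; $10,650 × 35% = $3,727.50. Combined base = $33,000 + $9,660 = $42,660.
Offense occurred in a school zone (+60%): $42,660 × 1.6 = $68,256.
Verified full-time employment (−15%): $68,256 × 0.85 = $58,017.60.
Prior failure to appear within five years (+50%): $58,017.60 × 1.5 = $87,026.40.
Defendant is enrolled full-time in school (−30%): $87,026.40 × 0.7 = $60,918.48.
Rounded to the nearest dollar: $60,918.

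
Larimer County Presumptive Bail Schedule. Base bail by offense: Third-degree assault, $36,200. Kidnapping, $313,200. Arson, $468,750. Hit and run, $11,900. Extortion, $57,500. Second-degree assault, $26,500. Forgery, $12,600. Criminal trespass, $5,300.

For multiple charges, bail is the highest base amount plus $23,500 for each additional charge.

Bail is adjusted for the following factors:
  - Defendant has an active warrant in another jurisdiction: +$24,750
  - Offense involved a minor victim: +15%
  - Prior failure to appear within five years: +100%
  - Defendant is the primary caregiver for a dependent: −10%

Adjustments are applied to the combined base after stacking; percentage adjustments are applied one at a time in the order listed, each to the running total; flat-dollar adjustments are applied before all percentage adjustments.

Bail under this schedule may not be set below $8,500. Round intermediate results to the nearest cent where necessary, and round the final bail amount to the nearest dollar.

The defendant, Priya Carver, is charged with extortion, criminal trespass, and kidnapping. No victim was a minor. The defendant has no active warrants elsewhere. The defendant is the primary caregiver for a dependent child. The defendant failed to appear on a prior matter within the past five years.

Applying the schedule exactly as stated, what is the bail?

Base amounts from the schedule: extortion $57,500; criminal trespass $5,300; kidnapping $313,200.
Stacking rule: highest base plus $23,500 per additional charge. Highest is kidnapping at $313,200; 2 additional charges → +$47,000. Combined base = $360,200.
Prior failure to appear within five years (+100%): $360,200 × 2 = $720,400.
Defendant is the primary caregiver for a dependent (−10%): $720,400 × 0.9 = $648,360.
$648,360 is at or above the $8,500 minimum.

$648,360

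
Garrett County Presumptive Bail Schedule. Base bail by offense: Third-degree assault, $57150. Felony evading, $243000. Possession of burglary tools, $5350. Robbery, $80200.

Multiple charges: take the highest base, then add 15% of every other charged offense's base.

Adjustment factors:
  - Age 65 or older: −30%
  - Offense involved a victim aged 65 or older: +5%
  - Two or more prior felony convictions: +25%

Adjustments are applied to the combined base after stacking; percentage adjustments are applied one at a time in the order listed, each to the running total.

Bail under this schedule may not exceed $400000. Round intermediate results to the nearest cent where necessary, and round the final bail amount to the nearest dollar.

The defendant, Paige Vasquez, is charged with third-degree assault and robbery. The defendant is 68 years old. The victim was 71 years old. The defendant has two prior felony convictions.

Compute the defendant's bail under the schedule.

$81560

Base amounts from the schedule: third-degree assault $57150; robbery $80200.
Stacking rule: highest base plus 15% of each additional charge. Highest is robbery at $80200. Additional: $57150 × 15% = $8572.50. Combined base = $80200 + $8572.50 = $88772.50.
Age 65 or older (−30%): $88772.50 × 0.7 = $62140.75.
Offense involved a victim aged 65 or older (+5%): $62140.75 × 1.05 = $65247.79.
Two or more prior felony convictions (+25%): $65247.79 × 1.25 = $81559.74.
$81559.74 is within the $400000 maximum.
Rounded to the nearest dollar: $81560.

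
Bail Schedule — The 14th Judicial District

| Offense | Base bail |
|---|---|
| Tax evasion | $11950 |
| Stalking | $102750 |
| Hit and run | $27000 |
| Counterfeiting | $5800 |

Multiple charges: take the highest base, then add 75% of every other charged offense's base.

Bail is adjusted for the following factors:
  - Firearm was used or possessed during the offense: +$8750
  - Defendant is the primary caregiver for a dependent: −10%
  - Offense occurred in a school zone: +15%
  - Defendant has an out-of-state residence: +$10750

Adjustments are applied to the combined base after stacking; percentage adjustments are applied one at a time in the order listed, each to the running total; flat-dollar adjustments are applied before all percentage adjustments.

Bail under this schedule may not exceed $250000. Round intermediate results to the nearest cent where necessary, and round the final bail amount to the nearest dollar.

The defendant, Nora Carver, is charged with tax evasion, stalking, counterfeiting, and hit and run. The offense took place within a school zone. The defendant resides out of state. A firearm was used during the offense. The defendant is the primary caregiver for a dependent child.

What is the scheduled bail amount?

Base amounts from the schedule: tax evasion $11950; stalking $102750; counterfeiting $5800; hit and run $27000.
Stacking rule: highest base plus 75% of each additional charge. Highest is stalking at $102750. Additional: $11950 × 75% = $8962.50; $5800 × 75% = $4350; $27000 × 75% = $20250. Combined base = $102750 + $33562.50 = $136312.50.
Firearm was used or possessed during the offense (+$8750 flat): $136312.50 + $8750 = $145062.50.
Defendant has an out-of-state residence (+$10750 flat): $145062.50 + $10750 = $155812.50.
Defendant is the primary caregiver for a dependent (−10%): $155812.50 × 0.9 = $140231.25.
Offense occurred in a school zone (+15%): $140231.25 × 1.15 = $161265.94.
$161265.94 is within the $250000 maximum.
Rounded to the nearest dollar: $161266.

$161266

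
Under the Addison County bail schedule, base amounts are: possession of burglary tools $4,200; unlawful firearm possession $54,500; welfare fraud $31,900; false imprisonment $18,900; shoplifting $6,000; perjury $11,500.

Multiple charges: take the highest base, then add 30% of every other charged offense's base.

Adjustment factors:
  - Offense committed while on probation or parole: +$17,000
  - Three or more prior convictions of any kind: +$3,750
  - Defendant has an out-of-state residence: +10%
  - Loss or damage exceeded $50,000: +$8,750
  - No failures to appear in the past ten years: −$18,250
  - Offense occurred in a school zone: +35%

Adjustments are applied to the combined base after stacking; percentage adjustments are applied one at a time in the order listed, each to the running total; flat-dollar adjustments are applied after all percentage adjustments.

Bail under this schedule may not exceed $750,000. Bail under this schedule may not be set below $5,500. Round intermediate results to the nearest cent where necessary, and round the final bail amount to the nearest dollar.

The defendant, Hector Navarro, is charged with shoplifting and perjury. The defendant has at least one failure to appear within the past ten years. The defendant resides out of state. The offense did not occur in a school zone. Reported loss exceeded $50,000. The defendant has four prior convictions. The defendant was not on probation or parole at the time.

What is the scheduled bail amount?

Base amounts from the schedule: shoplifting $6,000; perjury $11,500.
Stacking rule: highest base plus 30% of each additional charge. Highest is perjury at $11,500. Additional: $6,000 × 30% = $1,800. Combined base = $11,500 + $1,800 = $13,300.
Defendant has an out-of-state residence (+10%): $13,300 × 1.1 = $14,630.
Three or more prior convictions of any kind (+$3,750 flat): $14,630 + $3,750 = $18,380.
Loss or damage exceeded $50,000 (+$8,750 flat): $18,380 + $8,750 = $27,130.
$27,130 is within the $750,000 maximum.
$27,130 is at or above the $5,500 minimum.

$27,130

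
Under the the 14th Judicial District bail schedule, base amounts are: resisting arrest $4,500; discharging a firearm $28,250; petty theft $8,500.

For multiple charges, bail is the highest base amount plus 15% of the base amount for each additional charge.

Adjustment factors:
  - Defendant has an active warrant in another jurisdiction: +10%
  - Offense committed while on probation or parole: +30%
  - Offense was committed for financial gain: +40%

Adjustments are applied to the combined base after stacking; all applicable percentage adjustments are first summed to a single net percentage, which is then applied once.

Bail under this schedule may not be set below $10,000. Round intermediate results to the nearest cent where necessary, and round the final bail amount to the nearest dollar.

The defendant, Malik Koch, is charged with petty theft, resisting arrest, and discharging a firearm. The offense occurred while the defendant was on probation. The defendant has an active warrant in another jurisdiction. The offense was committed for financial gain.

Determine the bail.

$54,360

Base amounts from the schedule: petty theft $8,500; resisting arrest $4,500; discharging a firearm $28,250.
Stacking rule: highest base plus 15% of each additional charge. Highest is discharging a firearm at $28,250. Additional: $8,500 × 15% = $1,275; $4,500 × 15% = $675. Combined base = $28,250 + $1,950 = $30,200.
Net percentage adjustment: +10% +30% +40% = +80%. $30,200 × 1.8 = $54,360.
$54,360 is at or above the $10,000 minimum.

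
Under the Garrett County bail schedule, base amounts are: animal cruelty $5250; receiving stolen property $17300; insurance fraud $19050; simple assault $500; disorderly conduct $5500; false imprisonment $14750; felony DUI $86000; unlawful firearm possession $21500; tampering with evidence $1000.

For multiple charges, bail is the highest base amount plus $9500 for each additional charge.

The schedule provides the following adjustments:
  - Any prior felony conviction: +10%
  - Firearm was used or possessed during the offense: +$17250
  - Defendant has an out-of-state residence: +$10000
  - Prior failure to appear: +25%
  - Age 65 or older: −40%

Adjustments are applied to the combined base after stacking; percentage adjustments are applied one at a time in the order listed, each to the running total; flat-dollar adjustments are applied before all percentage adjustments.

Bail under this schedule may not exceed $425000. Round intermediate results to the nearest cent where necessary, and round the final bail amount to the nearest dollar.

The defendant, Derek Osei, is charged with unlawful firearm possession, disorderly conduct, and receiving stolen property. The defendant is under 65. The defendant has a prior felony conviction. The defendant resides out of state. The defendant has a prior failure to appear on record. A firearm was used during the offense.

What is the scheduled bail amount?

$93156

Base amounts from the schedule: unlawful firearm possession $21500; disorderly conduct $5500; receiving stolen property $17300.
Stacking rule: highest base plus $9500 per additional charge. Highest is unlawful firearm possession at $21500; 2 additional charges → +$19000. Combined base = $40500.
Firearm was used or possessed during the offense (+$17250 flat): $40500 + $17250 = $57750.
Defendant has an out-of-state residence (+$10000 flat): $57750 + $10000 = $67750.
Any prior felony conviction (+10%): $67750 × 1.1 = $74525.
Prior failure to appear (+25%): $74525 × 1.25 = $93156.25.
$93156.25 is within the $425000 maximum.
Rounded to the nearest dollar: $93156.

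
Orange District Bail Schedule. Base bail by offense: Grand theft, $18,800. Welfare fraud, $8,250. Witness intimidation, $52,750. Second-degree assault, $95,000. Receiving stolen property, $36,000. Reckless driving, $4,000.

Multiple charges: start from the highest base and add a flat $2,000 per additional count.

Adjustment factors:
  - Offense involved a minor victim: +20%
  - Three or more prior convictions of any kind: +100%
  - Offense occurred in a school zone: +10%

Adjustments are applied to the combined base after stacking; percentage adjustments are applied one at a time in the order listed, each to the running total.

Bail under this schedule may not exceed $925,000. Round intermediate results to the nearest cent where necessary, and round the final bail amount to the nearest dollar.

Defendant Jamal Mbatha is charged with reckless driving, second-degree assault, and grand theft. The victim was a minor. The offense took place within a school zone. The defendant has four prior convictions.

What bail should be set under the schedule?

$261,360

Base amounts from the schedule: reckless driving $4,000; second-degree assault $95,000; grand theft $18,800.
Stacking rule: highest base plus $2,000 per additional charge. Highest is second-degree assault at $95,000; 2 additional charges → +$4,000. Combined base = $99,000.
Offense involved a minor victim (+20%): $99,000 × 1.2 = $118,800.
Three or more prior convictions of any kind (+100%): $118,800 × 2 = $237,600.
Offense occurred in a school zone (+10%): $237,600 × 1.1 = $261,360.
$261,360 is within the $925,000 maximum.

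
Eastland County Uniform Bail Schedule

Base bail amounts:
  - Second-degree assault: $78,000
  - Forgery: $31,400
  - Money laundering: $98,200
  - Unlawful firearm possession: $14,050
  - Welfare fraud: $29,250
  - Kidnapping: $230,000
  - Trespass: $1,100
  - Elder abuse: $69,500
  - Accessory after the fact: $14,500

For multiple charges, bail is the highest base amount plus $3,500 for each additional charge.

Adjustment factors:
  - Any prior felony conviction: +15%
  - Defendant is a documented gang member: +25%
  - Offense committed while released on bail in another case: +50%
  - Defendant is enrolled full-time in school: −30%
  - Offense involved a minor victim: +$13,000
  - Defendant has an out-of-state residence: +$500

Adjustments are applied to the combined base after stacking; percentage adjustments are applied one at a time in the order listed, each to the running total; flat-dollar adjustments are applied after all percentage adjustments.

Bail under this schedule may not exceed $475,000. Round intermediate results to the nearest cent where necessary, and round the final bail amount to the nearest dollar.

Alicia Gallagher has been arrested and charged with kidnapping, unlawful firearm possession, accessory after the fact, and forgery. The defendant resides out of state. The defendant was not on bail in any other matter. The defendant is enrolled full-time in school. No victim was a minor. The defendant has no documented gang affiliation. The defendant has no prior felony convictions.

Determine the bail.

Base amounts from the schedule: kidnapping $230,000; unlawful firearm possession $14,050; accessory after the fact $14,500; forgery $31,400.
Stacking rule: highest base plus $3,500 per additional charge. Highest is kidnapping at $230,000; 3 additional charges → +$10,500. Combined base = $240,500.
Defendant is enrolled full-time in school (−30%): $240,500 × 0.7 = $168,350.
Defendant has an out-of-state residence (+$500 flat): $168,350 + $500 = $168,850.
$168,850 is within the $475,000 maximum.

$168,850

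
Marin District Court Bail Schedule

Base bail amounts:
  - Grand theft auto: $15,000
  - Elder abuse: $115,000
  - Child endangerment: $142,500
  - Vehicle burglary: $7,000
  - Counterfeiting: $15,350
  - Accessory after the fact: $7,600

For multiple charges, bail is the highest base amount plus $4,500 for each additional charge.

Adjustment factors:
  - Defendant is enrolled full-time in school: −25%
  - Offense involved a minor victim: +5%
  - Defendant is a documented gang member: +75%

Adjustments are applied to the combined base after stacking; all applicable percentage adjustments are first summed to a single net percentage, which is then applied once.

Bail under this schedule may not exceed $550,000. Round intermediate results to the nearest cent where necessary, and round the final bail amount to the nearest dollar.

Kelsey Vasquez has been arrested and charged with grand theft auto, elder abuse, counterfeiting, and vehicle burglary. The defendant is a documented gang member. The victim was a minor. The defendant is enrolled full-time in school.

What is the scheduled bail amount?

$199,175

Base amounts from the schedule: grand theft auto $15,000; elder abuse $115,000; counterfeiting $15,350; vehicle burglary $7,000.
Stacking rule: highest base plus $4,500 per additional charge. Highest is elder abuse at $115,000; 3 additional charges → +$13,500. Combined base = $128,500.
Net percentage adjustment: −25% +5% +75% = +55%. $128,500 × 1.55 = $199,175.
$199,175 is within the $550,000 maximum.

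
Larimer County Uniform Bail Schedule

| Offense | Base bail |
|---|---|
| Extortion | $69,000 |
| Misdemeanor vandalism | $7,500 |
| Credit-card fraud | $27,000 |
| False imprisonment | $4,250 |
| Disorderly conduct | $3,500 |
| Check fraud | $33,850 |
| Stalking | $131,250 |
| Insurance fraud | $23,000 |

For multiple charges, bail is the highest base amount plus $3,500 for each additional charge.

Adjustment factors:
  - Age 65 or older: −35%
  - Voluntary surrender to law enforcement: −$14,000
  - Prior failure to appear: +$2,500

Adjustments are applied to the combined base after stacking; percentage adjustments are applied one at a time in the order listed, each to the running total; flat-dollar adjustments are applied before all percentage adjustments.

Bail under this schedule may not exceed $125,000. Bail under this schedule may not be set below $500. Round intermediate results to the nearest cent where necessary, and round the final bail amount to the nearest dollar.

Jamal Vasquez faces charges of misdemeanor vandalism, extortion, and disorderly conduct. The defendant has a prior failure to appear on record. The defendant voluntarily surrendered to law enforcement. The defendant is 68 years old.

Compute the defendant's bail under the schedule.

Base amounts from the schedule: misdemeanor vandalism $7,500; extortion $69,000; disorderly conduct $3,500.
Stacking rule: highest base plus $3,500 per additional charge. Highest is extortion at $69,000; 2 additional charges → +$7,000. Combined base = $76,000.
Voluntary surrender to law enforcement (−$14,000 flat): $76,000 − $14,000 = $62,000.
Prior failure to appear (+$2,500 flat): $62,000 + $2,500 = $64,500.
Age 65 or older (−35%): $64,500 × 0.65 = $41,925.
$41,925 is within the $125,000 maximum.
$41,925 is at or above the $500 minimum.

$41,925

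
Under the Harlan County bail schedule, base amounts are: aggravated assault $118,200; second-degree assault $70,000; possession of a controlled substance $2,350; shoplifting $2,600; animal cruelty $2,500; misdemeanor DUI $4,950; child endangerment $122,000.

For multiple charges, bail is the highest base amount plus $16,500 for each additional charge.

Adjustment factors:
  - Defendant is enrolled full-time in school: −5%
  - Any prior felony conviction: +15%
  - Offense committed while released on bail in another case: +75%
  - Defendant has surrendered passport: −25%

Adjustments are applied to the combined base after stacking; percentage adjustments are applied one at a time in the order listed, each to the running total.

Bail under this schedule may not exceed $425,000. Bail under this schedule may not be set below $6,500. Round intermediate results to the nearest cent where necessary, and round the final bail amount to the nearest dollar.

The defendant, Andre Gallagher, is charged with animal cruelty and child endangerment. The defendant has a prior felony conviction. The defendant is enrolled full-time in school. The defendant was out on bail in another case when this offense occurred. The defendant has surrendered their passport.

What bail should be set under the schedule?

Base amounts from the schedule: animal cruelty $2,500; child endangerment $122,000.
Stacking rule: highest base plus $16,500 per additional charge. Highest is child endangerment at $122,000; 1 additional charge → +$16,500. Combined base = $138,500.
Defendant is enrolled full-time in school (−5%): $138,500 × 0.95 = $131,575.
Any prior felony conviction (+15%): $131,575 × 1.15 = $151,311.25.
Offense committed while released on bail in another case (+75%): $151,311.25 × 1.75 = $264,794.69.
Defendant has surrendered passport (−25%): $264,794.69 × 0.75 = $198,596.02.
$198,596.02 is within the $425,000 maximum.
$198,596.02 is at or above the $6,500 minimum.
Rounded to the nearest dollar: $198,596.

$198,596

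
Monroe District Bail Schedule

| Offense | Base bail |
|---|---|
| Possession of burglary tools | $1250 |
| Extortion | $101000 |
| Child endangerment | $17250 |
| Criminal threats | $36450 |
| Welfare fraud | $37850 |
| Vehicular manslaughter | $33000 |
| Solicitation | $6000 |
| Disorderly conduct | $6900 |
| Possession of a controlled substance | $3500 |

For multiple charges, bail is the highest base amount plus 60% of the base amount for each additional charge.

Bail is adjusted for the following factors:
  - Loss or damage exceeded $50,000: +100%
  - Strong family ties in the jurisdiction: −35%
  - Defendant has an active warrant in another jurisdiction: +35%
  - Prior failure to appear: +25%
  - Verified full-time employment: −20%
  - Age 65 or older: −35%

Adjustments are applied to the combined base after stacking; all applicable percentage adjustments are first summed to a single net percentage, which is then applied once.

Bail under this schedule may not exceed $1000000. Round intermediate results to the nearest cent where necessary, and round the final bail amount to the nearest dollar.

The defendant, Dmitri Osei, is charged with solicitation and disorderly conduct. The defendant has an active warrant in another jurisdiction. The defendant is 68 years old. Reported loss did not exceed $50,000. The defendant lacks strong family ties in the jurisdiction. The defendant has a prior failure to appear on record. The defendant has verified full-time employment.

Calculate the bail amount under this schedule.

Base amounts from the schedule: solicitation $6000; disorderly conduct $6900.
Stacking rule: highest base plus 60% of each additional charge. Highest is disorderly conduct at $6900. Additional: $6000 × 60% = $3600. Combined base = $6900 + $3600 = $10500.
Net percentage adjustment: +35% +25% −20% −35% = +5%. $10500 × 1.05 = $11025.
$11025 is within the $1000000 maximum.

$11025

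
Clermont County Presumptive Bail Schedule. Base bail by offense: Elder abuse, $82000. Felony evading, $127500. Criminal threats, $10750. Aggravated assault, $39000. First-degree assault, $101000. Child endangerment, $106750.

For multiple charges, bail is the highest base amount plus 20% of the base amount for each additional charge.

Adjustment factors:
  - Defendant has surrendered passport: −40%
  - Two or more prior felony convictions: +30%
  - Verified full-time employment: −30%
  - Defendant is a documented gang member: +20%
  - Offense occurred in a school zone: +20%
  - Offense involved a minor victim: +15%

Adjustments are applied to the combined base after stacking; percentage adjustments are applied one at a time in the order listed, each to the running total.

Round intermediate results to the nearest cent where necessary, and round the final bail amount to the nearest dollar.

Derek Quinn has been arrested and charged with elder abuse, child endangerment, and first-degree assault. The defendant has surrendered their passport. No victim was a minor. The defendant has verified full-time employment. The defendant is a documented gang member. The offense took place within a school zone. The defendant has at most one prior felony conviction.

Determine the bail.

Base amounts from the schedule: elder abuse $82000; child endangerment $106750; first-degree assault $101000.
Stacking rule: highest base plus 20% of each additional charge. Highest is child endangerment at $106750. Additional: $82000 × 20% = $16400; $101000 × 20% = $20200. Combined base = $106750 + $36600 = $143350.
Defendant has surrendered passport (−40%): $143350 × 0.6 = $86010.
Verified full-time employment (−30%): $86010 × 0.7 = $60207.
Defendant is a documented gang member (+20%): $60207 × 1.2 = $72248.40.
Offense occurred in a school zone (+20%): $72248.40 × 1.2 = $86698.08.
Rounded to the nearest dollar: $86698.

$86698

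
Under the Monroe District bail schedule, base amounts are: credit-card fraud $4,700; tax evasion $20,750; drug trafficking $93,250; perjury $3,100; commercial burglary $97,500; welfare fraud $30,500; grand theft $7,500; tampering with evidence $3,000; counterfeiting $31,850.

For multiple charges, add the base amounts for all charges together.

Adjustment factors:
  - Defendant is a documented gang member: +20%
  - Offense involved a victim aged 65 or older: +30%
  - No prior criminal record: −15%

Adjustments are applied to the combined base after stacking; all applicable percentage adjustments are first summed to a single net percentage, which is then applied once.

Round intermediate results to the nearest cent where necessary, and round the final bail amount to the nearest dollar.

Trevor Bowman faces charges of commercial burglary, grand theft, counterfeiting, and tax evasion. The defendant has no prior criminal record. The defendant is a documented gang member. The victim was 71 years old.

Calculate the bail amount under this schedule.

Base amounts from the schedule: commercial burglary $97,500; grand theft $7,500; counterfeiting $31,850; tax evasion $20,750.
Stacking rule: sum of all bases. $97,500 + $7,500 + $31,850 + $20,750 = $157,600.
Net percentage adjustment: +20% +30% −15% = +35%. $157,600 × 1.35 = $212,760.

$212,760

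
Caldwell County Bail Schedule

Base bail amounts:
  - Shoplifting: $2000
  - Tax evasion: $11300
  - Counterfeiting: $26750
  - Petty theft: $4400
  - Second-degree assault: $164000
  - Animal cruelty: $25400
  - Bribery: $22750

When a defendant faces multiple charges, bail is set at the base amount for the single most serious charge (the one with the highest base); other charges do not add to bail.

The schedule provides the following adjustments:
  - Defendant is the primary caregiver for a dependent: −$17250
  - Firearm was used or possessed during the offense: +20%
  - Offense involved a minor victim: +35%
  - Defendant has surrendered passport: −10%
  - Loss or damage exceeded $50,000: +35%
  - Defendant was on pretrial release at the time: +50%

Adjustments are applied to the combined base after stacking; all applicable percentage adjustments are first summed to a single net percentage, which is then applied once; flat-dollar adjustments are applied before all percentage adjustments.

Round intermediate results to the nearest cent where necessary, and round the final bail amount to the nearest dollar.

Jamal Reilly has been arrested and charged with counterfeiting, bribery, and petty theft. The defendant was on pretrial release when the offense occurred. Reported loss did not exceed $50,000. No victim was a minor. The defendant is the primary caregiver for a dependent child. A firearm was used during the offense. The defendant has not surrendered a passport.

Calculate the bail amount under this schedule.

$16150

Base amounts from the schedule: counterfeiting $26750; bribery $22750; petty theft $4400.
Stacking rule: use the highest base only. Highest is counterfeiting at $26750. Combined base = $26750.
Defendant is the primary caregiver for a dependent (−$17250 flat): $26750 − $17250 = $9500.
Net percentage adjustment: +20% +50% = +70%. $9500 × 1.7 = $16150.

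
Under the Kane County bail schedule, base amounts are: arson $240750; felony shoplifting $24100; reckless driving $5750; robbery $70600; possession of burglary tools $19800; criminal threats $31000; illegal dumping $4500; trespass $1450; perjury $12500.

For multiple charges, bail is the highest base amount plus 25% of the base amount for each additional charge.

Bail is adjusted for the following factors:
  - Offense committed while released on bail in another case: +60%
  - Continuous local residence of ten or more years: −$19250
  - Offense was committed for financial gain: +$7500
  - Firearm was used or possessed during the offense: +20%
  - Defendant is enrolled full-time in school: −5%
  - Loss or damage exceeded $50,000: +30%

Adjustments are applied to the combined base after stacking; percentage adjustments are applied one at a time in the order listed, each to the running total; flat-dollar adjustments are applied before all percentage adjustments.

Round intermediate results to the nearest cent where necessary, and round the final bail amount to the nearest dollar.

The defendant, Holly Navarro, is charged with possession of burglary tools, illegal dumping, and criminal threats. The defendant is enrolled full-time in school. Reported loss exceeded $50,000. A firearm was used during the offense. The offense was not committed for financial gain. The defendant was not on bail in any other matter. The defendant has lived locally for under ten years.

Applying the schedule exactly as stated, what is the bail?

Base amounts from the schedule: possession of burglary tools $19800; illegal dumping $4500; criminal threats $31000.
Stacking rule: highest base plus 25% of each additional charge. Highest is criminal threats at $31000. Additional: $19800 × 25% = $4950; $4500 × 25% = $1125. Combined base = $31000 + $6075 = $37075.
Firearm was used or possessed during the offense (+20%): $37075 × 1.2 = $44490.
Defendant is enrolled full-time in school (−5%): $44490 × 0.95 = $42265.50.
Loss or damage exceeded $50,000 (+30%): $42265.50 × 1.3 = $54945.15.
Rounded to the nearest dollar: $54945.

$54945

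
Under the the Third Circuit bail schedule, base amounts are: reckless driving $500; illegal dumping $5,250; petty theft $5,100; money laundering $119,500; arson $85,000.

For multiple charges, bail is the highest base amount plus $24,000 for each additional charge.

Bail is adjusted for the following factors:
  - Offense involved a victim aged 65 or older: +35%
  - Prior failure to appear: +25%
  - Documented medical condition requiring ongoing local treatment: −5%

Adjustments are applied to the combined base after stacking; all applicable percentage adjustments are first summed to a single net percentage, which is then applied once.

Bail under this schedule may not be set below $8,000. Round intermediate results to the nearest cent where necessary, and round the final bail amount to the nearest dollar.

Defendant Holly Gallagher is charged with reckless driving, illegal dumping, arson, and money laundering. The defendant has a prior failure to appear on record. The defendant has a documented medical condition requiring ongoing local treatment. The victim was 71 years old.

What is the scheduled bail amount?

$296,825

Base amounts from the schedule: reckless driving $500; illegal dumping $5,250; arson $85,000; money laundering $119,500.
Stacking rule: highest base plus $24,000 per additional charge. Highest is money laundering at $119,500; 3 additional charges → +$72,000. Combined base = $191,500.
Net percentage adjustment: +35% +25% −5% = +55%. $191,500 × 1.55 = $296,825.
$296,825 is at or above the $8,000 minimum.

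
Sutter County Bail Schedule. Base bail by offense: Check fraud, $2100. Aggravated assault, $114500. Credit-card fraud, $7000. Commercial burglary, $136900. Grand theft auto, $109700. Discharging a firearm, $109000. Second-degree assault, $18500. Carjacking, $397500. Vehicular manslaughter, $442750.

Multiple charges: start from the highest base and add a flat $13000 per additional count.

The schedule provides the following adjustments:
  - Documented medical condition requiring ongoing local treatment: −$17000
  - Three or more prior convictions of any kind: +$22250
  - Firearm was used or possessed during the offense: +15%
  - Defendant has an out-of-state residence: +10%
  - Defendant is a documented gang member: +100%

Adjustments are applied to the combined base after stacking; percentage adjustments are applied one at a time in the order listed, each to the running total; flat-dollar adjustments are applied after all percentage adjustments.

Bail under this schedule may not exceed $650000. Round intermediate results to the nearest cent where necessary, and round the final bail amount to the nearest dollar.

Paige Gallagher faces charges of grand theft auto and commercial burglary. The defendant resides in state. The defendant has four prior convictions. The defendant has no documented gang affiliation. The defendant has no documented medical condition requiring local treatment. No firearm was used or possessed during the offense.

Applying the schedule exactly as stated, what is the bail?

$172150

Base amounts from the schedule: grand theft auto $109700; commercial burglary $136900.
Stacking rule: highest base plus $13000 per additional charge. Highest is commercial burglary at $136900; 1 additional charge → +$13000. Combined base = $149900.
Three or more prior convictions of any kind (+$22250 flat): $149900 + $22250 = $172150.
$172150 is within the $650000 maximum.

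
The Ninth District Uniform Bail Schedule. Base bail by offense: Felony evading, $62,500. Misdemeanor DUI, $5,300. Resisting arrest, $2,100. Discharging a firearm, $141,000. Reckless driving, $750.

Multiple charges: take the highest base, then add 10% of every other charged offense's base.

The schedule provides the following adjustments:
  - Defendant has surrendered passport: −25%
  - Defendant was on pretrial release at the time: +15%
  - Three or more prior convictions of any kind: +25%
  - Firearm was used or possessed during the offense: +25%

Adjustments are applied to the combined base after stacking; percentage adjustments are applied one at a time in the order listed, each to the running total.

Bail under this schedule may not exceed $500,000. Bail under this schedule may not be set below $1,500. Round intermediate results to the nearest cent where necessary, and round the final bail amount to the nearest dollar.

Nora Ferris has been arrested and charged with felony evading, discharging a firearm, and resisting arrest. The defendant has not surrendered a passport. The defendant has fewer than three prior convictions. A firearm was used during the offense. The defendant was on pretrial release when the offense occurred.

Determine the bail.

$211,974

Base amounts from the schedule: felony evading $62,500; discharging a firearm $141,000; resisting arrest $2,100.
Stacking rule: highest base plus 10% of each additional charge. Highest is discharging a firearm at $141,000. Additional: $62,500 × 10% = $6,250; $2,100 × 10% = $210. Combined base = $141,000 + $6,460 = $147,460.
Defendant was on pretrial release at the time (+15%): $147,460 × 1.15 = $169,579.
Firearm was used or possessed during the offense (+25%): $169,579 × 1.25 = $211,973.75.
$211,973.75 is within the $500,000 maximum.
$211,973.75 is at or above the $1,500 minimum.
Rounded to the nearest dollar: $211,974.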